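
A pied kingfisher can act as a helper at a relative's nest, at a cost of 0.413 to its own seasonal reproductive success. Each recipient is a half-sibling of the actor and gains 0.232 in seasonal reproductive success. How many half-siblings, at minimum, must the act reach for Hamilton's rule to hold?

8

r to a half-sibling = 1/4 (half-sibs share one parent — one path of length 2: r = (1/2)^2 = 1/4).
Hamilton's rule: n·r·B > C  ⇒  n > C/(r·B) = 0.413/(0.25·0.232) = 7.121.
The smallest integer exceeding 7.121 is 8.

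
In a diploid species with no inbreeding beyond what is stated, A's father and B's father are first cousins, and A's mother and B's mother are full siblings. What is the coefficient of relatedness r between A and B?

0.15625

With two independent routes of shared ancestry, r is the sum of the two contributions.
A and B are related in two ways: second cousins through their fathers (r = 1/32) and first cousins through their mothers (r = 1/8).
r = 1/32 + 1/8 = 5/32 = 0.15625.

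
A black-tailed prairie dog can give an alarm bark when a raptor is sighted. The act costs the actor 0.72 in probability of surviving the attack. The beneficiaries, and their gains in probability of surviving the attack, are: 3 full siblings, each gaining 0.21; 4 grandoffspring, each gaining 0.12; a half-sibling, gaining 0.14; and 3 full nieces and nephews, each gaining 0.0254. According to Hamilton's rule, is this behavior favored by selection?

No

Hamilton's rule: the trait is favored when the sum of r·B over every recipient exceeds the actor's cost C.
r to a full sibling = 1/2 (full sibs share both parents — two paths of length 2: r = 2·(1/2)^2 = 1/2).
r to a grandoffspring = 1/4 (two parent–offspring links: r = (1/2)^2 = 1/4).
r to a half-sibling = 1/4 (half-sibs share one parent — one path of length 2: r = (1/2)^2 = 1/4).
r to a full niece or nephew = 0.25 (full aunt/uncle↔niece/nephew: two paths of length 3 through the shared grandparent pair: r = 2·(1/2)^3 = 1/4).
Summing one r·B term per recipient: 3·0.5·0.21 + 4·0.25·0.12 + 1·0.25·0.14 + 3·0.25·0.0254 = 0.48905.
0.48905 < 0.72: the indirect benefit is less than the cost.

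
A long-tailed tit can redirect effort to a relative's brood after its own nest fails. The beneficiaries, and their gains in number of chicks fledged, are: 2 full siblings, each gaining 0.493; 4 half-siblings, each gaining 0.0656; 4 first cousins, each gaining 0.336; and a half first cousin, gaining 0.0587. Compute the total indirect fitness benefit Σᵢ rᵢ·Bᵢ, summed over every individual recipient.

0.73026875

r to a full sibling = 0.5 (full sibs share both parents — two paths of length 2: r = 2·(1/2)^2 = 1/2).
r to a half-sibling = 0.25 (half-sibs share one parent — one path of length 2: r = (1/2)^2 = 1/4).
r to a first cousin = 0.125 (first cousins share one grandparent pair — two paths of length 4: r = 2·(1/2)^4 = 1/8).
r to a half first cousin = 0.0625 (half first cousins share one grandparent — one path of length 4: r = (1/2)^4 = 1/16).
Summing one r·B term per recipient: 2·0.5·0.493 + 4·0.25·0.0656 + 4·0.125·0.336 + 1·0.0625·0.0587 = 0.73026875.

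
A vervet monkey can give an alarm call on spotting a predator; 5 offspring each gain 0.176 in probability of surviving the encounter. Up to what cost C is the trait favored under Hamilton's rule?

r to an offspring = 1/2 (one parent–offspring link: r = (1/2)^1 = 1/2).
Hamilton's rule: n·r·B > C, so the trait is favored while C < n·r·B = 5·0.5·0.176 = 0.44.

0.44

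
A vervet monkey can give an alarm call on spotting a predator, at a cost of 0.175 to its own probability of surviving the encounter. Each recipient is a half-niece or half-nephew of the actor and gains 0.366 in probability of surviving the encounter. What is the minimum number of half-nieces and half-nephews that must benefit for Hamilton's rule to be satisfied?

4

r to a half-niece or half-nephew = 0.125 (half-aunt/uncle↔niece/nephew: one path of length 3: r = (1/2)^3 = 1/8).
Hamilton's rule: n·r·B > C  ⇒  n > C/(r·B) = 0.175/(0.125·0.366) = 3.825.
The smallest integer exceeding 3.825 is 4.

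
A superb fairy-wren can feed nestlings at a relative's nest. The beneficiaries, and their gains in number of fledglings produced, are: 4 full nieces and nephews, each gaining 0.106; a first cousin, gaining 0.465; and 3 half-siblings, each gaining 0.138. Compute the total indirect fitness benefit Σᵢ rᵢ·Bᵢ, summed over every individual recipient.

r to a full niece or nephew = 0.25 (full aunt/uncle↔niece/nephew: two paths of length 3 through the shared grandparent pair: r = 2·(1/2)^3 = 1/4).
r to a first cousin = 0.125 (first cousins share one grandparent pair — two paths of length 4: r = 2·(1/2)^4 = 1/8).
r to a half-sibling = 1/4 (half-sibs share one parent — one path of length 2: r = (1/2)^2 = 1/4).
Summing one r·B term per recipient: 4·0.25·0.106 + 1·0.125·0.465 + 3·0.25·0.138 = 0.267625.

0.267625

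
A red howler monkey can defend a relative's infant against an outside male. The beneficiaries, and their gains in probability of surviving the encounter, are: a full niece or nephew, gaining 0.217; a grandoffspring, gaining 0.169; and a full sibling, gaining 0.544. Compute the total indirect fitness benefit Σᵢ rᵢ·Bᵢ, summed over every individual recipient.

r to a full niece or nephew = 1/4 (full aunt/uncle↔niece/nephew: two paths of length 3 through the shared grandparent pair: r = 2·(1/2)^3 = 1/4).
r to a grandoffspring = 0.25 (two parent–offspring links: r = (1/2)^2 = 1/4).
r to a full sibling = 1/2 (full sibs share both parents — two paths of length 2: r = 2·(1/2)^2 = 1/2).
Summing one r·B term per recipient: 1·0.25·0.217 + 1·0.25·0.169 + 1·0.5·0.544 = 0.3685.

0.3685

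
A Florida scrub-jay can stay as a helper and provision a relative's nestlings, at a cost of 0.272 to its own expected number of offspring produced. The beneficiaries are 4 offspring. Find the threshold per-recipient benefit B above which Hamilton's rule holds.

r to an offspring = 1/2 (one parent–offspring link: r = (1/2)^1 = 1/2).
Hamilton's rule with n recipients of equal r: n·r·B > C, so B > C/(n·r) = 0.272/(4·0.5) = 0.136.

0.136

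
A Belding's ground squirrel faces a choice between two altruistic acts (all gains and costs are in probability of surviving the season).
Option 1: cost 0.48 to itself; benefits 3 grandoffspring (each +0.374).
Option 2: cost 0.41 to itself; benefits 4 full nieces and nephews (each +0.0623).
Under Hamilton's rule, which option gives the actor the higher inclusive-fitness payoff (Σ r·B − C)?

Option 1

Option 1: r to a grandoffspring = 0.25.
Option 1: Σ r·B − C = (3·0.25·0.374) − 0.48 = -0.1995.
Option 2: r to a full niece or nephew = 0.25.
Option 2: Σ r·B − C = (4·0.25·0.0623) − 0.41 = -0.3477.
Option 1 has the higher net inclusive-fitness payoff.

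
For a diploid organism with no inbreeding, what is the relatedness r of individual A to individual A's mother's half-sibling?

Each parent–offspring link contributes a factor of 1/2, and independent paths through distinct common ancestors add.
Half-aunt/uncle↔niece/nephew: one path of length 3: r = (1/2)^3 = 1/8.

0.125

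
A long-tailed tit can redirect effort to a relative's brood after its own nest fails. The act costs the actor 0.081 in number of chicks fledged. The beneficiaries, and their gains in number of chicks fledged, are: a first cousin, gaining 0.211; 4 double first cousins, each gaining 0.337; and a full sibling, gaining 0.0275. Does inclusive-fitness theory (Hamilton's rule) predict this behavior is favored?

Hamilton's rule: the trait is favored when the sum of r·B over every recipient exceeds the actor's cost C.
r to a first cousin = 0.125 (first cousins share one grandparent pair — two paths of length 4: r = 2·(1/2)^4 = 1/8).
r to a double first cousin = 0.25 (double first cousins share both grandparent pairs — four paths of length 4: r = 4·(1/2)^4 = 1/4).
r to a full sibling = 1/2 (full sibs share both parents — two paths of length 2: r = 2·(1/2)^2 = 1/2).
Summing one r·B term per recipient: 1·0.125·0.211 + 4·0.25·0.337 + 1·0.5·0.0275 = 0.377125.
0.377125 > 0.081: the indirect benefit exceeds the cost.

Yes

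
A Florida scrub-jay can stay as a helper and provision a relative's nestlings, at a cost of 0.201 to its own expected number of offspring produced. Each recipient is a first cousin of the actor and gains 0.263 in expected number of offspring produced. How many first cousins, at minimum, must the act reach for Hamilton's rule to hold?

7

r to a first cousin = 0.125 (first cousins share one grandparent pair — two paths of length 4: r = 2·(1/2)^4 = 1/8).
Hamilton's rule: n·r·B > C  ⇒  n > C/(r·B) = 0.201/(0.125·0.263) = 6.114.
The smallest integer exceeding 6.114 is 7.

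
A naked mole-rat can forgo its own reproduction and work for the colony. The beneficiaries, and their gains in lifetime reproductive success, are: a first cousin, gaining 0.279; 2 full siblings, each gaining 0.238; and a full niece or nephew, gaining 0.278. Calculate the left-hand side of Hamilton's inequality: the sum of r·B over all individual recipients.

r to a first cousin = 0.125 (first cousins share one grandparent pair — two paths of length 4: r = 2·(1/2)^4 = 1/8).
r to a full sibling = 1/2 (full sibs share both parents — two paths of length 2: r = 2·(1/2)^2 = 1/2).
r to a full niece or nephew = 0.25 (full aunt/uncle↔niece/nephew: two paths of length 3 through the shared grandparent pair: r = 2·(1/2)^3 = 1/4).
Summing one r·B term per recipient: 1·0.125·0.279 + 2·0.5·0.238 + 1·0.25·0.278 = 0.342375.

0.342375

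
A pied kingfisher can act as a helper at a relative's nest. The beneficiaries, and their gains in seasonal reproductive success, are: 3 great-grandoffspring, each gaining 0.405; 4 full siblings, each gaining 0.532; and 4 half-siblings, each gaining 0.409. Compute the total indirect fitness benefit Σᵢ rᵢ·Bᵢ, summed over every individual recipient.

1.624875

r to a great-grandoffspring = 1/8 (three parent–offspring links: r = (1/2)^3 = 1/8).
r to a full sibling = 0.5 (full sibs share both parents — two paths of length 2: r = 2·(1/2)^2 = 1/2).
r to a half-sibling = 0.25 (half-sibs share one parent — one path of length 2: r = (1/2)^2 = 1/4).
Summing one r·B term per recipient: 3·0.125·0.405 + 4·0.5·0.532 + 4·0.25·0.409 = 1.624875.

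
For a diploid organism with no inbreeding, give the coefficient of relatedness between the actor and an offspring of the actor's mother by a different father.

Each parent–offspring link contributes a factor of 1/2, and independent paths through distinct common ancestors add.
Half-sibs share one parent — one path of length 2: r = (1/2)^2 = 1/4.

0.25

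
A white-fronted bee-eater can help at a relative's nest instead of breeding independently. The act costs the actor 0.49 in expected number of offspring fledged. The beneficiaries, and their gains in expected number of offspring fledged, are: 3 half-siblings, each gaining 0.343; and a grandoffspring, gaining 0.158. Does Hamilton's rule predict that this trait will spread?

No

Hamilton's rule: the trait is favored when the sum of r·B over every recipient exceeds the actor's cost C.
r to a half-sibling = 0.25 (half-sibs share one parent — one path of length 2: r = (1/2)^2 = 1/4).
r to a grandoffspring = 1/4 (two parent–offspring links: r = (1/2)^2 = 1/4).
Summing one r·B term per recipient: 3·0.25·0.343 + 1·0.25·0.158 = 0.29675.
0.29675 < 0.49: the indirect benefit is less than the cost.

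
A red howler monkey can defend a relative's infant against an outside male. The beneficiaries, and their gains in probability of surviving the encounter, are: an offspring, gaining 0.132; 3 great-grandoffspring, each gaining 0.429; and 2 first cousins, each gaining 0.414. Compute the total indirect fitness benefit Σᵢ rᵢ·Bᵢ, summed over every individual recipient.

0.330375

r to an offspring = 1/2 (one parent–offspring link: r = (1/2)^1 = 1/2).
r to a great-grandoffspring = 1/8 (three parent–offspring links: r = (1/2)^3 = 1/8).
r to a first cousin = 0.125 (first cousins share one grandparent pair — two paths of length 4: r = 2·(1/2)^4 = 1/8).
Summing one r·B term per recipient: 1·0.5·0.132 + 3·0.125·0.429 + 2·0.125·0.414 = 0.330375.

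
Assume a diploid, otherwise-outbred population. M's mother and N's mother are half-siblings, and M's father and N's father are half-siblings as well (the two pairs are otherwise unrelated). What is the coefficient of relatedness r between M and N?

Relatedness sums over independent paths through distinct common ancestors.
M and N are related in two ways: half first cousins through their mothers (r = 1/16) and half first cousins through their fathers (r = 1/16).
r = 1/16 + 1/16 = 0.125.

0.125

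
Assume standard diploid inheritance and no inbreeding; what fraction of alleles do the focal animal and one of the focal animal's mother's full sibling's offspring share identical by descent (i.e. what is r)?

Each parent–offspring link contributes a factor of 1/2, and independent paths through distinct common ancestors add.
First cousins share one grandparent pair — two paths of length 4: r = 2·(1/2)^4 = 1/8.

0.125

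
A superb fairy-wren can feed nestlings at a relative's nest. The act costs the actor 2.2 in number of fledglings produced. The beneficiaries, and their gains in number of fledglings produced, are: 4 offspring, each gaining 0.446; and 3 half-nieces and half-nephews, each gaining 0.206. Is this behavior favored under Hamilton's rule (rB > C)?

Hamilton's rule: the trait is favored when the sum of r·B over every recipient exceeds the actor's cost C.
r to an offspring = 1/2 (one parent–offspring link: r = (1/2)^1 = 1/2).
r to a half-niece or half-nephew = 0.125 (half-aunt/uncle↔niece/nephew: one path of length 3: r = (1/2)^3 = 1/8).
Summing one r·B term per recipient: 4·0.5·0.446 + 3·0.125·0.206 = 0.96925.
0.96925 < 2.2: the indirect benefit is less than the cost.

No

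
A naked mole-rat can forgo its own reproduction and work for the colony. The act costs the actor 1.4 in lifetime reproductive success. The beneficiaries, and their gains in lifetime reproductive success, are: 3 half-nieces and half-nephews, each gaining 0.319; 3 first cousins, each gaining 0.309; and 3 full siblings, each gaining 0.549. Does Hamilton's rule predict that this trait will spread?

No

Hamilton's rule: the trait is favored when the sum of r·B over every recipient exceeds the actor's cost C.
r to a half-niece or half-nephew = 0.125 (half-aunt/uncle↔niece/nephew: one path of length 3: r = (1/2)^3 = 1/8).
r to a first cousin = 1/8 (first cousins share one grandparent pair — two paths of length 4: r = 2·(1/2)^4 = 1/8).
r to a full sibling = 0.5 (full sibs share both parents — two paths of length 2: r = 2·(1/2)^2 = 1/2).
Summing one r·B term per recipient: 3·0.125·0.319 + 3·0.125·0.309 + 3·0.5·0.549 = 1.059.
1.059 < 1.4: the indirect benefit is less than the cost.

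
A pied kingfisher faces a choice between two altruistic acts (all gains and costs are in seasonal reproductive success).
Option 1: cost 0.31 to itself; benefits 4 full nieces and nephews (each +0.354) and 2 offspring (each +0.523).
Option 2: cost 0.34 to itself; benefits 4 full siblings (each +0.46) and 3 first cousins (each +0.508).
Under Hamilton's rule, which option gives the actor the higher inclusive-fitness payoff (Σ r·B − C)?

Option 2

Option 1: r to a full niece or nephew = 0.25.
Option 1: r to an offspring = 0.5.
Option 1: Σ r·B − C = (4·0.25·0.354 + 2·0.5·0.523) − 0.31 = 0.567.
Option 2: r to a full sibling = 0.5.
Option 2: r to a first cousin = 0.125.
Option 2: Σ r·B − C = (4·0.5·0.46 + 3·0.125·0.508) − 0.34 = 0.7705.
Option 2 has the higher net inclusive-fitness payoff.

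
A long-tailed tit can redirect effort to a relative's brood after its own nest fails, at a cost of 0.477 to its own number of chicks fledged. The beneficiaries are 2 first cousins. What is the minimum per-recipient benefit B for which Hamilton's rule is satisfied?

r to a first cousin = 1/8 (first cousins share one grandparent pair — two paths of length 4: r = 2·(1/2)^4 = 1/8).
Hamilton's rule with n recipients of equal r: n·r·B > C, so B > C/(n·r) = 0.477/(2·0.125) = 1.908.

1.908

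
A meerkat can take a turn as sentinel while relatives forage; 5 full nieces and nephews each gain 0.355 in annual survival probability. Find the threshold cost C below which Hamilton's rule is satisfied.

0.44375

r to a full niece or nephew = 0.25 (full aunt/uncle↔niece/nephew: two paths of length 3 through the shared grandparent pair: r = 2·(1/2)^3 = 1/4).
Hamilton's rule: n·r·B > C, so the trait is favored while C < n·r·B = 5·0.25·0.355 = 0.44375.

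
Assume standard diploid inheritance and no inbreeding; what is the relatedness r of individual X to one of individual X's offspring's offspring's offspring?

0.125

Each parent–offspring link contributes a factor of 1/2, and independent paths through distinct common ancestors add.
Three parent–offspring links: r = (1/2)^3 = 1/8.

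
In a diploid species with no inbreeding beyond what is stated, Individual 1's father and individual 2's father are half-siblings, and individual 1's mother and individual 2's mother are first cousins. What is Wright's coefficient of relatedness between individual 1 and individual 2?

Relatedness sums over independent paths through distinct common ancestors.
Individual 1 and individual 2 are related in two ways: half first cousins through their fathers (r = 1/16) and second cousins through their mothers (r = 1/32).
r = 1/16 + 1/32 = 3/32 = 0.09375.

0.09375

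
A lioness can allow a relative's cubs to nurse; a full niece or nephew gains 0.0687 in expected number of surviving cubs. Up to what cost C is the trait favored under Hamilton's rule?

0.017175

r to a full niece or nephew = 0.25 (full aunt/uncle↔niece/nephew: two paths of length 3 through the shared grandparent pair: r = 2·(1/2)^3 = 1/4).
Hamilton's rule: n·r·B > C, so the trait is favored while C < n·r·B = 1·0.25·0.0687 = 0.017175.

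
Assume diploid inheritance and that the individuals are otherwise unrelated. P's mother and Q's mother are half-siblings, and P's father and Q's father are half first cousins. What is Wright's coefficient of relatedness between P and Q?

0.078125

Independent pedigree routes through distinct common ancestors add.
P and Q are related in two ways: half first cousins through their mothers (r = 1/16) and half second cousins through their fathers (r = 1/64).
r = 1/16 + 1/64 = 5/64 = 0.078125.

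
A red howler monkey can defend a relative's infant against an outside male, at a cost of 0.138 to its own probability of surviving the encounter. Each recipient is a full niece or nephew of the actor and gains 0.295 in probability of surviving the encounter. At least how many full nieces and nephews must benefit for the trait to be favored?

r to a full niece or nephew = 1/4 (full aunt/uncle↔niece/nephew: two paths of length 3 through the shared grandparent pair: r = 2·(1/2)^3 = 1/4).
Hamilton's rule: n·r·B > C  ⇒  n > C/(r·B) = 0.138/(0.25·0.295) = 1.871.
The smallest integer exceeding 1.871 is 2.

2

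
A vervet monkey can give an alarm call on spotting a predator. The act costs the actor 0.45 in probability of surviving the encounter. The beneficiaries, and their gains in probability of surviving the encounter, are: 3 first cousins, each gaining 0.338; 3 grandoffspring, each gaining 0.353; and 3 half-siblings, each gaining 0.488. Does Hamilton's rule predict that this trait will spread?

Hamilton's rule: the trait is favored when the sum of r·B over every recipient exceeds the actor's cost C.
r to a first cousin = 0.125 (first cousins share one grandparent pair — two paths of length 4: r = 2·(1/2)^4 = 1/8).
r to a grandoffspring = 1/4 (two parent–offspring links: r = (1/2)^2 = 1/4).
r to a half-sibling = 1/4 (half-sibs share one parent — one path of length 2: r = (1/2)^2 = 1/4).
Summing one r·B term per recipient: 3·0.125·0.338 + 3·0.25·0.353 + 3·0.25·0.488 = 0.7575.
0.7575 > 0.45: the indirect benefit exceeds the cost.

Yes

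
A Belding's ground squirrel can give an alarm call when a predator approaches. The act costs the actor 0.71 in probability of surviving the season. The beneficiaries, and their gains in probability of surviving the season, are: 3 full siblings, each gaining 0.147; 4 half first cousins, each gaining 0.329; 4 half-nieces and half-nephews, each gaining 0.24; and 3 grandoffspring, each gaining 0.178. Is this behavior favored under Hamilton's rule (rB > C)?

No

Hamilton's rule: the trait is favored when the sum of r·B over every recipient exceeds the actor's cost C.
r to a full sibling = 1/2 (full sibs share both parents — two paths of length 2: r = 2·(1/2)^2 = 1/2).
r to a half first cousin = 1/16 (half first cousins share one grandparent — one path of length 4: r = (1/2)^4 = 1/16).
r to a half-niece or half-nephew = 1/8 (half-aunt/uncle↔niece/nephew: one path of length 3: r = (1/2)^3 = 1/8).
r to a grandoffspring = 0.25 (two parent–offspring links: r = (1/2)^2 = 1/4).
Summing one r·B term per recipient: 3·0.5·0.147 + 4·0.0625·0.329 + 4·0.125·0.24 + 3·0.25·0.178 = 0.55625.
0.55625 < 0.71: the indirect benefit is less than the cost.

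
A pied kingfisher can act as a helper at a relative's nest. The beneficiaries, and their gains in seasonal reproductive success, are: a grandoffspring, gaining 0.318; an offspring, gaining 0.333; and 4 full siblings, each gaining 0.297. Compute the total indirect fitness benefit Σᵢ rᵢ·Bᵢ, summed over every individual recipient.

0.84

r to a grandoffspring = 1/4 (two parent–offspring links: r = (1/2)^2 = 1/4).
r to an offspring = 1/2 (one parent–offspring link: r = (1/2)^1 = 1/2).
r to a full sibling = 0.5 (full sibs share both parents — two paths of length 2: r = 2·(1/2)^2 = 1/2).
Summing one r·B term per recipient: 1·0.25·0.318 + 1·0.5·0.333 + 4·0.5·0.297 = 0.84.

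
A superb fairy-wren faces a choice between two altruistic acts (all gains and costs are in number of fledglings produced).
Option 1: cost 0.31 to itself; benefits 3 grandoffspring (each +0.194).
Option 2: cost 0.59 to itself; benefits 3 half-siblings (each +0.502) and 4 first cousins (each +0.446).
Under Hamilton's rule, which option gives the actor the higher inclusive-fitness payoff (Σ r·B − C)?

Option 1: r to a grandoffspring = 0.25.
Option 1: Σ r·B − C = (3·0.25·0.194) − 0.31 = -0.1645.
Option 2: r to a half-sibling = 0.25.
Option 2: r to a first cousin = 0.125.
Option 2: Σ r·B − C = (3·0.25·0.502 + 4·0.125·0.446) − 0.59 = 0.0095.
Option 2 has the higher net inclusive-fitness payoff.

Option 2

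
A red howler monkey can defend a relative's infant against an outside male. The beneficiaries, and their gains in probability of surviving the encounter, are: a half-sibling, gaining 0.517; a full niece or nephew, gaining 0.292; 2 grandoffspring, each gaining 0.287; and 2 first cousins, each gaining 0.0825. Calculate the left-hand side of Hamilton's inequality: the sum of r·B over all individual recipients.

0.366375

r to a half-sibling = 0.25 (half-sibs share one parent — one path of length 2: r = (1/2)^2 = 1/4).
r to a full niece or nephew = 0.25 (full aunt/uncle↔niece/nephew: two paths of length 3 through the shared grandparent pair: r = 2·(1/2)^3 = 1/4).
r to a grandoffspring = 1/4 (two parent–offspring links: r = (1/2)^2 = 1/4).
r to a first cousin = 0.125 (first cousins share one grandparent pair — two paths of length 4: r = 2·(1/2)^4 = 1/8).
Summing one r·B term per recipient: 1·0.25·0.517 + 1·0.25·0.292 + 2·0.25·0.287 + 2·0.125·0.0825 = 0.366375.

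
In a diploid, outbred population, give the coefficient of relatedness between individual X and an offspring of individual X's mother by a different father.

0.25

Each parent–offspring link contributes a factor of 1/2, and independent paths through distinct common ancestors add.
Half-sibs share one parent — one path of length 2: r = (1/2)^2 = 1/4.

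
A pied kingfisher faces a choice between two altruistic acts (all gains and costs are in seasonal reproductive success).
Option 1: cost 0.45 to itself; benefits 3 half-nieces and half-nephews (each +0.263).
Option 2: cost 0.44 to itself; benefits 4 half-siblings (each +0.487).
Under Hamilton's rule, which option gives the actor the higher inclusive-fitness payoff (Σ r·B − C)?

Option 2

Option 1: r to a half-niece or half-nephew = 0.125.
Option 1: Σ r·B − C = (3·0.125·0.263) − 0.45 = -0.351375.
Option 2: r to a half-sibling = 0.25.
Option 2: Σ r·B − C = (4·0.25·0.487) − 0.44 = 0.047.
Option 2 has the higher net inclusive-fitness payoff.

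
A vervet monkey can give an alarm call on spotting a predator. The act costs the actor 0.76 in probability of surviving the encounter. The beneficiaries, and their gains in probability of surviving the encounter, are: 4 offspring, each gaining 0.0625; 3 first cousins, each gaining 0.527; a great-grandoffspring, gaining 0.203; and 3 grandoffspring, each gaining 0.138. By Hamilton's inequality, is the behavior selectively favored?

No

Hamilton's rule: the trait is favored when the sum of r·B over every recipient exceeds the actor's cost C.
r to an offspring = 1/2 (one parent–offspring link: r = (1/2)^1 = 1/2).
r to a first cousin = 1/8 (first cousins share one grandparent pair — two paths of length 4: r = 2·(1/2)^4 = 1/8).
r to a great-grandoffspring = 1/8 (three parent–offspring links: r = (1/2)^3 = 1/8).
r to a grandoffspring = 0.25 (two parent–offspring links: r = (1/2)^2 = 1/4).
Summing one r·B term per recipient: 4·0.5·0.0625 + 3·0.125·0.527 + 1·0.125·0.203 + 3·0.25·0.138 = 0.4515.
0.4515 < 0.76: the indirect benefit is less than the cost.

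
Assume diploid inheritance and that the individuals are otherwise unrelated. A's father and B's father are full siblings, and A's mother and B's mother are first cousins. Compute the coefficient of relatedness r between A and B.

0.15625

Independent pedigree routes through distinct common ancestors add.
A and B are related in two ways: first cousins through their fathers (r = 1/8) and second cousins through their mothers (r = 1/32).
r = 1/8 + 1/32 = 5/32 = 0.15625.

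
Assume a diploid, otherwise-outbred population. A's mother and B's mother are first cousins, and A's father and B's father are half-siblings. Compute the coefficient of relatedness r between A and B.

With two independent routes of shared ancestry, r is the sum of the two contributions.
A and B are related in two ways: second cousins through their mothers (r = 1/32) and half first cousins through their fathers (r = 1/16).
r = 1/32 + 1/16 = 0.09375.

0.09375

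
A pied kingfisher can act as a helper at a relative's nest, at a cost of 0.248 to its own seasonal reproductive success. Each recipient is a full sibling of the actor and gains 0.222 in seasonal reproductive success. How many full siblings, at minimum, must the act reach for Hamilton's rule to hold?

r to a full sibling = 1/2 (full sibs share both parents — two paths of length 2: r = 2·(1/2)^2 = 1/2).
Hamilton's rule: n·r·B > C  ⇒  n > C/(r·B) = 0.248/(0.5·0.222) = 2.234.
The smallest integer exceeding 2.234 is 3.

3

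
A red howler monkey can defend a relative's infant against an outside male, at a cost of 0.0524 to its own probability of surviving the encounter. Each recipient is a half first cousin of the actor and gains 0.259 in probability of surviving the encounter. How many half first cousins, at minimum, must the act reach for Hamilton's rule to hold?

r to a half first cousin = 0.0625 (half first cousins share one grandparent — one path of length 4: r = (1/2)^4 = 1/16).
Hamilton's rule: n·r·B > C  ⇒  n > C/(r·B) = 0.0524/(0.0625·0.259) = 3.237.
The smallest integer exceeding 3.237 is 4.

4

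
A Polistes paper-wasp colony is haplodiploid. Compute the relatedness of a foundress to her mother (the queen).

0.5

One meiotic link between diploid queen and diploid daughter: r = 1/2.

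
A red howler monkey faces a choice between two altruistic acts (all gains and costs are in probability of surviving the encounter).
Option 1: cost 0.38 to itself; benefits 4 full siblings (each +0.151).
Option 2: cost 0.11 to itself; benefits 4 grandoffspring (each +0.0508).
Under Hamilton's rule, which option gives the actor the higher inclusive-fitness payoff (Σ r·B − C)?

Option 1: r to a full sibling = 0.5.
Option 1: Σ r·B − C = (4·0.5·0.151) − 0.38 = -0.078.
Option 2: r to a grandoffspring = 0.25.
Option 2: Σ r·B − C = (4·0.25·0.0508) − 0.11 = -0.0592.
Option 2 has the higher net inclusive-fitness payoff.

Option 2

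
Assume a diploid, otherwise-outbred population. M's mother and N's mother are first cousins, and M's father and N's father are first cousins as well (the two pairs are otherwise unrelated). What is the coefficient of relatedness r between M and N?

Independent pedigree routes through distinct common ancestors add.
M and N are related in two ways: second cousins through their mothers (r = 1/32) and second cousins through their fathers (r = 1/32).
r = 1/32 + 1/32 = 1/16 = 0.0625.

0.0625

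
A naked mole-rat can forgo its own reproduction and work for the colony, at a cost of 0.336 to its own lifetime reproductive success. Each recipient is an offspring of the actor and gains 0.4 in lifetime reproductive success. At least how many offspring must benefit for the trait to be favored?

r to an offspring = 1/2 (one parent–offspring link: r = (1/2)^1 = 1/2).
Hamilton's rule: n·r·B > C  ⇒  n > C/(r·B) = 0.336/(0.5·0.4) = 1.68.
The smallest integer exceeding 1.68 is 2.

2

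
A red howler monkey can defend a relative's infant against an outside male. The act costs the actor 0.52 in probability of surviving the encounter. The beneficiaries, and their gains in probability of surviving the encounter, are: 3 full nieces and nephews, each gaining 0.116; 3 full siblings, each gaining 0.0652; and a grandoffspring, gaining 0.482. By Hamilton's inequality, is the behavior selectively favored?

Hamilton's rule: the trait is favored when the sum of r·B over every recipient exceeds the actor's cost C.
r to a full niece or nephew = 1/4 (full aunt/uncle↔niece/nephew: two paths of length 3 through the shared grandparent pair: r = 2·(1/2)^3 = 1/4).
r to a full sibling = 1/2 (full sibs share both parents — two paths of length 2: r = 2·(1/2)^2 = 1/2).
r to a grandoffspring = 1/4 (two parent–offspring links: r = (1/2)^2 = 1/4).
Summing one r·B term per recipient: 3·0.25·0.116 + 3·0.5·0.0652 + 1·0.25·0.482 = 0.3053.
0.3053 < 0.52: the indirect benefit is less than the cost.

No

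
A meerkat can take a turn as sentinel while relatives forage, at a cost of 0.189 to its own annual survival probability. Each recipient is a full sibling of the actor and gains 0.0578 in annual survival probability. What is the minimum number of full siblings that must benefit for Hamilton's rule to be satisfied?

r to a full sibling = 1/2 (full sibs share both parents — two paths of length 2: r = 2·(1/2)^2 = 1/2).
Hamilton's rule: n·r·B > C  ⇒  n > C/(r·B) = 0.189/(0.5·0.0578) = 6.54.
The smallest integer exceeding 6.54 is 7.

7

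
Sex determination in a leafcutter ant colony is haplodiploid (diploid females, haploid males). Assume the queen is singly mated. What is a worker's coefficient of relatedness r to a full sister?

Haplodiploid full sisters inherit their father's entire haploid genome identically (contributing 1/2) and on average half of their mother's contribution (1/2 · 1/2 = 1/4); r = 1/2 + 1/4 = 3/4.

0.75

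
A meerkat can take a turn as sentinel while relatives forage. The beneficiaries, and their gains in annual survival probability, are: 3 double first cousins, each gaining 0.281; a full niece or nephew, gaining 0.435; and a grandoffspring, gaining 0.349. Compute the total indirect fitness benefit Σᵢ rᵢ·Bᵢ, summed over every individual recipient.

r to a double first cousin = 1/4 (double first cousins share both grandparent pairs — four paths of length 4: r = 4·(1/2)^4 = 1/4).
r to a full niece or nephew = 1/4 (full aunt/uncle↔niece/nephew: two paths of length 3 through the shared grandparent pair: r = 2·(1/2)^3 = 1/4).
r to a grandoffspring = 0.25 (two parent–offspring links: r = (1/2)^2 = 1/4).
Summing one r·B term per recipient: 3·0.25·0.281 + 1·0.25·0.435 + 1·0.25·0.349 = 0.40675.

0.40675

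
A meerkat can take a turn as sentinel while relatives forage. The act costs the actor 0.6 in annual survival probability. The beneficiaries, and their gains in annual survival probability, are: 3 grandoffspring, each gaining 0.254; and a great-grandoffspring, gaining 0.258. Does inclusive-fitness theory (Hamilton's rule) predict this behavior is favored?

No

Hamilton's rule: the trait is favored when the sum of r·B over every recipient exceeds the actor's cost C.
r to a grandoffspring = 0.25 (two parent–offspring links: r = (1/2)^2 = 1/4).
r to a great-grandoffspring = 1/8 (three parent–offspring links: r = (1/2)^3 = 1/8).
Summing one r·B term per recipient: 3·0.25·0.254 + 1·0.125·0.258 = 0.22275.
0.22275 < 0.6: the indirect benefit is less than the cost.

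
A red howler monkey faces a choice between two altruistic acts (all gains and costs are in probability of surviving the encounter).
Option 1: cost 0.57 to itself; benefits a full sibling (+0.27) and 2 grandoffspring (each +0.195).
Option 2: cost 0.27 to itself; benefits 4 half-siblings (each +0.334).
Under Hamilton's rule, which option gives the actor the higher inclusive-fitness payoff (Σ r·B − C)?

Option 2

Option 1: r to a full sibling = 0.5.
Option 1: r to a grandoffspring = 0.25.
Option 1: Σ r·B − C = (1·0.5·0.27 + 2·0.25·0.195) − 0.57 = -0.3375.
Option 2: r to a half-sibling = 0.25.
Option 2: Σ r·B − C = (4·0.25·0.334) − 0.27 = 0.064.
Option 2 has the higher net inclusive-fitness payoff.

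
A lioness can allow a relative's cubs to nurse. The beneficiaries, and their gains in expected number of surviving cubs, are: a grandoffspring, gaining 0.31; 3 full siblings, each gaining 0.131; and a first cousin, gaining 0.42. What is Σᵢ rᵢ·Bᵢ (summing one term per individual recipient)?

0.3265

r to a grandoffspring = 1/4 (two parent–offspring links: r = (1/2)^2 = 1/4).
r to a full sibling = 1/2 (full sibs share both parents — two paths of length 2: r = 2·(1/2)^2 = 1/2).
r to a first cousin = 0.125 (first cousins share one grandparent pair — two paths of length 4: r = 2·(1/2)^4 = 1/8).
Summing one r·B term per recipient: 1·0.25·0.31 + 3·0.5·0.131 + 1·0.125·0.42 = 0.3265.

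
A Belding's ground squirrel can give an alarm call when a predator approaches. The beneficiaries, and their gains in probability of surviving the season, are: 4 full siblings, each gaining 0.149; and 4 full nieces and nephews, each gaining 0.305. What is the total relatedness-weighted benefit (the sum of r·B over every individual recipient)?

r to a full sibling = 1/2 (full sibs share both parents — two paths of length 2: r = 2·(1/2)^2 = 1/2).
r to a full niece or nephew = 0.25 (full aunt/uncle↔niece/nephew: two paths of length 3 through the shared grandparent pair: r = 2·(1/2)^3 = 1/4).
Summing one r·B term per recipient: 4·0.5·0.149 + 4·0.25·0.305 = 0.603.

0.603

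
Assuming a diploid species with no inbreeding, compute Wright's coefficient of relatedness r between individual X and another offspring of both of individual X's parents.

Each parent–offspring link contributes a factor of 1/2, and independent paths through distinct common ancestors add.
Full sibs share both parents — two paths of length 2: r = 2·(1/2)^2 = 1/2.

0.5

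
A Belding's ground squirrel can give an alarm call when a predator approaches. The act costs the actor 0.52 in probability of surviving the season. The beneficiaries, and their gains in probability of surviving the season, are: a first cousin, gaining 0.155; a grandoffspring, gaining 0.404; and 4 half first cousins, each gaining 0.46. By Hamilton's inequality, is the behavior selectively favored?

Hamilton's rule: the trait is favored when the sum of r·B over every recipient exceeds the actor's cost C.
r to a first cousin = 1/8 (first cousins share one grandparent pair — two paths of length 4: r = 2·(1/2)^4 = 1/8).
r to a grandoffspring = 1/4 (two parent–offspring links: r = (1/2)^2 = 1/4).
r to a half first cousin = 0.0625 (half first cousins share one grandparent — one path of length 4: r = (1/2)^4 = 1/16).
Summing one r·B term per recipient: 1·0.125·0.155 + 1·0.25·0.404 + 4·0.0625·0.46 = 0.235375.
0.235375 < 0.52: the indirect benefit is less than the cost.

No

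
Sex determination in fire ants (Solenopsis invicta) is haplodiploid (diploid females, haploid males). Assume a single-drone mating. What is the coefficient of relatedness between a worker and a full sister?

0.75

Haplodiploid full sisters inherit their father's entire haploid genome identically (contributing 1/2) and on average half of their mother's contribution (1/2 · 1/2 = 1/4); r = 1/2 + 1/4 = 3/4.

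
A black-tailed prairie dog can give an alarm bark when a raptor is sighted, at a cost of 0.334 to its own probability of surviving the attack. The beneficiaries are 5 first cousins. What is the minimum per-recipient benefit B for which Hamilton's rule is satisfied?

r to a first cousin = 1/8 (first cousins share one grandparent pair — two paths of length 4: r = 2·(1/2)^4 = 1/8).
Hamilton's rule with n recipients of equal r: n·r·B > C, so B > C/(n·r) = 0.334/(5·0.125) = 0.5344.

0.5344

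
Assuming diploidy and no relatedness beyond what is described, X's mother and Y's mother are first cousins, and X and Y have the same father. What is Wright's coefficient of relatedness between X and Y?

0.28125

With two independent routes of shared ancestry, r is the sum of the two contributions.
X and Y are related in two ways: second cousins through their mothers (r = 1/32) and half-sibs through their shared father (r = 1/4).
r = 1/32 + 1/4 = 9/32 = 0.28125.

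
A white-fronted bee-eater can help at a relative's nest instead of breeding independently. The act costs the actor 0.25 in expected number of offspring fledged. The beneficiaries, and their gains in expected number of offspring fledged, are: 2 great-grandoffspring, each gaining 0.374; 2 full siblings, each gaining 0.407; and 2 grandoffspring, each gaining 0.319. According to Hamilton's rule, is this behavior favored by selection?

Yes

Hamilton's rule: the trait is favored when the sum of r·B over every recipient exceeds the actor's cost C.
r to a great-grandoffspring = 0.125 (three parent–offspring links: r = (1/2)^3 = 1/8).
r to a full sibling = 0.5 (full sibs share both parents — two paths of length 2: r = 2·(1/2)^2 = 1/2).
r to a grandoffspring = 0.25 (two parent–offspring links: r = (1/2)^2 = 1/4).
Summing one r·B term per recipient: 2·0.125·0.374 + 2·0.5·0.407 + 2·0.25·0.319 = 0.66.
0.66 > 0.25: the indirect benefit exceeds the cost.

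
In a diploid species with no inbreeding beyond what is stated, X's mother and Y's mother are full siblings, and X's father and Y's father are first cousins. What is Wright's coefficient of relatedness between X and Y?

Relatedness sums over independent paths through distinct common ancestors.
X and Y are related in two ways: first cousins through their mothers (r = 1/8) and second cousins through their fathers (r = 1/32).
r = 1/8 + 1/32 = 5/32 = 0.15625.

0.15625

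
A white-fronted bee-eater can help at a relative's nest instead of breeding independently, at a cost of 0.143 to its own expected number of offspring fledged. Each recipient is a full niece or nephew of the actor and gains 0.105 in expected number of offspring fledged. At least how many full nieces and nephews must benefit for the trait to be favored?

r to a full niece or nephew = 0.25 (full aunt/uncle↔niece/nephew: two paths of length 3 through the shared grandparent pair: r = 2·(1/2)^3 = 1/4).
Hamilton's rule: n·r·B > C  ⇒  n > C/(r·B) = 0.143/(0.25·0.105) = 5.448.
The smallest integer exceeding 5.448 is 6.

6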